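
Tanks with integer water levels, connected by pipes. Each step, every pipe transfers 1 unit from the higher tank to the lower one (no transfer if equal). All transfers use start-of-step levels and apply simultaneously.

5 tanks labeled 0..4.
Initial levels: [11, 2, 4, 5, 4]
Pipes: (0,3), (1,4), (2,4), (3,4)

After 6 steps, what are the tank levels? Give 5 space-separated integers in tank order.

Step 1: flows [0->3,4->1,2=4,3->4] -> levels [10 3 4 5 4]
Step 2: flows [0->3,4->1,2=4,3->4] -> levels [9 4 4 5 4]
Step 3: flows [0->3,1=4,2=4,3->4] -> levels [8 4 4 5 5]
Step 4: flows [0->3,4->1,4->2,3=4] -> levels [7 5 5 6 3]
Step 5: flows [0->3,1->4,2->4,3->4] -> levels [6 4 4 6 6]
Step 6: flows [0=3,4->1,4->2,3=4] -> levels [6 5 5 6 4]

Answer: 6 5 5 6 4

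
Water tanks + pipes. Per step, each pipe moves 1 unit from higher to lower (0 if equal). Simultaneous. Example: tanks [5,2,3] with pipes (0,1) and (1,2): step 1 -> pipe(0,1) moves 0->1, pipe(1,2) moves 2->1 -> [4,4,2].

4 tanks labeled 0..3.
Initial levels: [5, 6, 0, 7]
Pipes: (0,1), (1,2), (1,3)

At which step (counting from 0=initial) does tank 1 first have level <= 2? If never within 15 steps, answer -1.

Step 1: flows [1->0,1->2,3->1] -> levels [6 5 1 6]
Step 2: flows [0->1,1->2,3->1] -> levels [5 6 2 5]
Step 3: flows [1->0,1->2,1->3] -> levels [6 3 3 6]
Step 4: flows [0->1,1=2,3->1] -> levels [5 5 3 5]
Step 5: flows [0=1,1->2,1=3] -> levels [5 4 4 5]
Step 6: flows [0->1,1=2,3->1] -> levels [4 6 4 4]
Step 7: flows [1->0,1->2,1->3] -> levels [5 3 5 5]
Step 8: flows [0->1,2->1,3->1] -> levels [4 6 4 4]
  -> period-2 cycle (repeats step 6); tank 1 never drops to <=2
Tank 1 never reaches <=2 within 15 steps

Answer: -1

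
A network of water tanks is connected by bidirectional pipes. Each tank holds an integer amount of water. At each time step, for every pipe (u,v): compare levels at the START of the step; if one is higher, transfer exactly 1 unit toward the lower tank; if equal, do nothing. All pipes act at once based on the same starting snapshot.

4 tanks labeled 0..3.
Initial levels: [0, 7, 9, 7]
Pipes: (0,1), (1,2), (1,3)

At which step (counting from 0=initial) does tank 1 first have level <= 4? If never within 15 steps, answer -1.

Step 1: flows [1->0,2->1,1=3] -> levels [1 7 8 7]
Step 2: flows [1->0,2->1,1=3] -> levels [2 7 7 7]
Step 3: flows [1->0,1=2,1=3] -> levels [3 6 7 7]
Step 4: flows [1->0,2->1,3->1] -> levels [4 7 6 6]
Step 5: flows [1->0,1->2,1->3] -> levels [5 4 7 7]
Tank 1 first reaches <=4 at step 5

Answer: 5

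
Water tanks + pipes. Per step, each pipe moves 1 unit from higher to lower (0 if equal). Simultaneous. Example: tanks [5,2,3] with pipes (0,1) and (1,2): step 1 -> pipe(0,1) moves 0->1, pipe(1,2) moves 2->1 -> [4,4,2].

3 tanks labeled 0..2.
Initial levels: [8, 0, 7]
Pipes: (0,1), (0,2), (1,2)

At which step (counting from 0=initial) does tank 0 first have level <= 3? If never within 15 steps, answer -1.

Step 1: flows [0->1,0->2,2->1] -> levels [6 2 7]
Step 2: flows [0->1,2->0,2->1] -> levels [6 4 5]
Step 3: flows [0->1,0->2,2->1] -> levels [4 6 5]
Step 4: flows [1->0,2->0,1->2] -> levels [6 4 5]
  -> period-2 cycle (repeats step 2); tank 0 never drops to <=3
Tank 0 never reaches <=3 within 15 steps

Answer: -1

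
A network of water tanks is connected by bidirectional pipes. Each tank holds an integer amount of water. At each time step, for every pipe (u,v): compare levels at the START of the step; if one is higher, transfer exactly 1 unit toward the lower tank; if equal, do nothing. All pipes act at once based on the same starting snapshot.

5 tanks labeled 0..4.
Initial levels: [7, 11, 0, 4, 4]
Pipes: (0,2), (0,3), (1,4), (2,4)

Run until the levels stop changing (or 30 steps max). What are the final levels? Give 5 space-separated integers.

Answer: 3 7 6 5 5

Derivation:
Step 1: flows [0->2,0->3,1->4,4->2] -> levels [5 10 2 5 4]
Step 2: flows [0->2,0=3,1->4,4->2] -> levels [4 9 4 5 4]
Step 3: flows [0=2,3->0,1->4,2=4] -> levels [5 8 4 4 5]
Step 4: flows [0->2,0->3,1->4,4->2] -> levels [3 7 6 5 5]
Step 5: flows [2->0,3->0,1->4,2->4] -> levels [5 6 4 4 7]
Step 6: flows [0->2,0->3,4->1,4->2] -> levels [3 7 6 5 5]
  -> period-2 cycle: step 6 state = step 4 state; never stabilizes
  -> state at step 30: (30-4) mod 2 = 0, same as step 4 -> [3 7 6 5 5]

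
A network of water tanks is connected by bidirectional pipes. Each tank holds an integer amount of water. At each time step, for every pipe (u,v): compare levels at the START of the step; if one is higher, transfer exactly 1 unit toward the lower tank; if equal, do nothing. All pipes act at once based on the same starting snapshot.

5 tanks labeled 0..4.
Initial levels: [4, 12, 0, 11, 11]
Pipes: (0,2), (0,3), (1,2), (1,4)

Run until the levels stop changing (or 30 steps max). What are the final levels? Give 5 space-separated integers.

Step 1: flows [0->2,3->0,1->2,1->4] -> levels [4 10 2 10 12]
Step 2: flows [0->2,3->0,1->2,4->1] -> levels [4 10 4 9 11]
Step 3: flows [0=2,3->0,1->2,4->1] -> levels [5 10 5 8 10]
Step 4: flows [0=2,3->0,1->2,1=4] -> levels [6 9 6 7 10]
Step 5: flows [0=2,3->0,1->2,4->1] -> levels [7 9 7 6 9]
Step 6: flows [0=2,0->3,1->2,1=4] -> levels [6 8 8 7 9]
Step 7: flows [2->0,3->0,1=2,4->1] -> levels [8 9 7 6 8]
Step 8: flows [0->2,0->3,1->2,1->4] -> levels [6 7 9 7 9]
Step 9: flows [2->0,3->0,2->1,4->1] -> levels [8 9 7 6 8]
  -> period-2 cycle: step 9 state = step 7 state; never stabilizes
  -> state at step 30: (30-7) mod 2 = 1, same as step 8 -> [6 7 9 7 9]

Answer: 6 7 9 7 9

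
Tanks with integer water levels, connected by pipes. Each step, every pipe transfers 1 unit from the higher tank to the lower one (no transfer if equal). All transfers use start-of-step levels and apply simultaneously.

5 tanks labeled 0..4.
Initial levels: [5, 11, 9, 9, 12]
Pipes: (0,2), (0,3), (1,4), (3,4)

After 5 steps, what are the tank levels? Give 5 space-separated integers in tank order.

Step 1: flows [2->0,3->0,4->1,4->3] -> levels [7 12 8 9 10]
Step 2: flows [2->0,3->0,1->4,4->3] -> levels [9 11 7 9 10]
Step 3: flows [0->2,0=3,1->4,4->3] -> levels [8 10 8 10 10]
Step 4: flows [0=2,3->0,1=4,3=4] -> levels [9 10 8 9 10]
Step 5: flows [0->2,0=3,1=4,4->3] -> levels [8 10 9 10 9]

Answer: 8 10 9 10 9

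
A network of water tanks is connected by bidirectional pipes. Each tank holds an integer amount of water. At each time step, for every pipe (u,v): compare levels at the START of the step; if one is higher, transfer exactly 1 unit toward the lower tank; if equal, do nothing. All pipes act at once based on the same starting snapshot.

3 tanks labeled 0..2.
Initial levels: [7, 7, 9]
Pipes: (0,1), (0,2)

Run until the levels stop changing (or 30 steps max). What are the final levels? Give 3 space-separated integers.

Answer: 7 8 8

Derivation:
Step 1: flows [0=1,2->0] -> levels [8 7 8]
Step 2: flows [0->1,0=2] -> levels [7 8 8]
Step 3: flows [1->0,2->0] -> levels [9 7 7]
Step 4: flows [0->1,0->2] -> levels [7 8 8]
  -> period-2 cycle: step 4 state = step 2 state; never stabilizes
  -> state at step 30: (30-2) mod 2 = 0, same as step 2 -> [7 8 8]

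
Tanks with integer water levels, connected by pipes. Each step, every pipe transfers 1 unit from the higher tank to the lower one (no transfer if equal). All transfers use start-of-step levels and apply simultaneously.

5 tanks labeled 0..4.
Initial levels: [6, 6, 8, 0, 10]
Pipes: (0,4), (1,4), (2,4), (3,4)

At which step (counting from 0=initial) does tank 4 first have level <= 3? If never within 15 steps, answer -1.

Step 1: flows [4->0,4->1,4->2,4->3] -> levels [7 7 9 1 6]
Step 2: flows [0->4,1->4,2->4,4->3] -> levels [6 6 8 2 8]
Step 3: flows [4->0,4->1,2=4,4->3] -> levels [7 7 8 3 5]
Step 4: flows [0->4,1->4,2->4,4->3] -> levels [6 6 7 4 7]
Step 5: flows [4->0,4->1,2=4,4->3] -> levels [7 7 7 5 4]
Step 6: flows [0->4,1->4,2->4,3->4] -> levels [6 6 6 4 8]
Step 7: flows [4->0,4->1,4->2,4->3] -> levels [7 7 7 5 4]
  -> period-2 cycle (repeats step 5); tank 4 never drops to <=3
Tank 4 never reaches <=3 within 15 steps

Answer: -1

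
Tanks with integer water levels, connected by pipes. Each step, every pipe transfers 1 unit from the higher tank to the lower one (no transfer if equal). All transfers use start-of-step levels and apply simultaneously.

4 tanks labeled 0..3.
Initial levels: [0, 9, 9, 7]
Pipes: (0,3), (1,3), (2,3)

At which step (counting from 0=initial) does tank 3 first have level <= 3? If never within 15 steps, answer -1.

Step 1: flows [3->0,1->3,2->3] -> levels [1 8 8 8]
Step 2: flows [3->0,1=3,2=3] -> levels [2 8 8 7]
Step 3: flows [3->0,1->3,2->3] -> levels [3 7 7 8]
Step 4: flows [3->0,3->1,3->2] -> levels [4 8 8 5]
Step 5: flows [3->0,1->3,2->3] -> levels [5 7 7 6]
Step 6: flows [3->0,1->3,2->3] -> levels [6 6 6 7]
Step 7: flows [3->0,3->1,3->2] -> levels [7 7 7 4]
Step 8: flows [0->3,1->3,2->3] -> levels [6 6 6 7]
  -> period-2 cycle (repeats step 6); tank 3 never drops to <=3
Tank 3 never reaches <=3 within 15 steps

Answer: -1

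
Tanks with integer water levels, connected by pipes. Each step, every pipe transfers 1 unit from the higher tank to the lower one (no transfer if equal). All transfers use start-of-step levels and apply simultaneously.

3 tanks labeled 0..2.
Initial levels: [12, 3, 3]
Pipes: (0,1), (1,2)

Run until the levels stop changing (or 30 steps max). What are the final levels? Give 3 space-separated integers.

Step 1: flows [0->1,1=2] -> levels [11 4 3]
Step 2: flows [0->1,1->2] -> levels [10 4 4]
Step 3: flows [0->1,1=2] -> levels [9 5 4]
Step 4: flows [0->1,1->2] -> levels [8 5 5]
Step 5: flows [0->1,1=2] -> levels [7 6 5]
Step 6: flows [0->1,1->2] -> levels [6 6 6]
Step 7: flows [0=1,1=2] -> levels [6 6 6]
  -> stable (no change)

Answer: 6 6 6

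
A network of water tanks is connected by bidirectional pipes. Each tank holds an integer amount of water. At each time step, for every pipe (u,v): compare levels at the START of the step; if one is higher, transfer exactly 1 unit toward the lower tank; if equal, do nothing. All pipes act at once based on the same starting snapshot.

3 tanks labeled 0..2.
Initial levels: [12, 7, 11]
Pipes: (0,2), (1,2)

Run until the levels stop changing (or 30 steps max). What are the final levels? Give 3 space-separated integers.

Step 1: flows [0->2,2->1] -> levels [11 8 11]
Step 2: flows [0=2,2->1] -> levels [11 9 10]
Step 3: flows [0->2,2->1] -> levels [10 10 10]
Step 4: flows [0=2,1=2] -> levels [10 10 10]
  -> stable (no change)

Answer: 10 10 10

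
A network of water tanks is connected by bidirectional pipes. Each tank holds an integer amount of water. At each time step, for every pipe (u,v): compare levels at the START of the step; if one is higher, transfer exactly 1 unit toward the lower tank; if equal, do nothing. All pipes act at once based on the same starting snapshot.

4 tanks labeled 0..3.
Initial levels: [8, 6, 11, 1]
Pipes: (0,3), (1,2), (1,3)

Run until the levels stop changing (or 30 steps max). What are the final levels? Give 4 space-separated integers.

Step 1: flows [0->3,2->1,1->3] -> levels [7 6 10 3]
Step 2: flows [0->3,2->1,1->3] -> levels [6 6 9 5]
Step 3: flows [0->3,2->1,1->3] -> levels [5 6 8 7]
Step 4: flows [3->0,2->1,3->1] -> levels [6 8 7 5]
Step 5: flows [0->3,1->2,1->3] -> levels [5 6 8 7]
  -> period-2 cycle: step 5 state = step 3 state; never stabilizes
  -> state at step 30: (30-3) mod 2 = 1, same as step 4 -> [6 8 7 5]

Answer: 6 8 7 5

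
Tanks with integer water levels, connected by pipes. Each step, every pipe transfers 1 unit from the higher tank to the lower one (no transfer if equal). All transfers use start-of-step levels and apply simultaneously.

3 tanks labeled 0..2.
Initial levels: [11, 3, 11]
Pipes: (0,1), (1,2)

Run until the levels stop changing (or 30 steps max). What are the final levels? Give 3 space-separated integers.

Answer: 9 7 9

Derivation:
Step 1: flows [0->1,2->1] -> levels [10 5 10]
Step 2: flows [0->1,2->1] -> levels [9 7 9]
Step 3: flows [0->1,2->1] -> levels [8 9 8]
Step 4: flows [1->0,1->2] -> levels [9 7 9]
  -> period-2 cycle: step 4 state = step 2 state; never stabilizes
  -> state at step 30: (30-2) mod 2 = 0, same as step 2 -> [9 7 9]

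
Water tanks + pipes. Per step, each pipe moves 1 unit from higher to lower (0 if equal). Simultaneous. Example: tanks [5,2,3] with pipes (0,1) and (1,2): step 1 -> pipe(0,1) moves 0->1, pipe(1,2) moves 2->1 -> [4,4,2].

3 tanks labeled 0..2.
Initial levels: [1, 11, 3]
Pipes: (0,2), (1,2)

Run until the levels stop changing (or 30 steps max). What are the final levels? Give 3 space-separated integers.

Answer: 5 5 5

Derivation:
Step 1: flows [2->0,1->2] -> levels [2 10 3]
Step 2: flows [2->0,1->2] -> levels [3 9 3]
Step 3: flows [0=2,1->2] -> levels [3 8 4]
Step 4: flows [2->0,1->2] -> levels [4 7 4]
Step 5: flows [0=2,1->2] -> levels [4 6 5]
Step 6: flows [2->0,1->2] -> levels [5 5 5]
Step 7: flows [0=2,1=2] -> levels [5 5 5]
  -> stable (no change)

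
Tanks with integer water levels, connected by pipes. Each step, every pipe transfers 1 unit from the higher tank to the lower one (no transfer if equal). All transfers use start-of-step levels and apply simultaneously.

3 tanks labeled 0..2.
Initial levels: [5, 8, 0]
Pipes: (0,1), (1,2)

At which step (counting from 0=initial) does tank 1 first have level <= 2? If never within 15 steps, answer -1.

Answer: -1

Derivation:
Step 1: flows [1->0,1->2] -> levels [6 6 1]
Step 2: flows [0=1,1->2] -> levels [6 5 2]
Step 3: flows [0->1,1->2] -> levels [5 5 3]
Step 4: flows [0=1,1->2] -> levels [5 4 4]
Step 5: flows [0->1,1=2] -> levels [4 5 4]
Step 6: flows [1->0,1->2] -> levels [5 3 5]
Step 7: flows [0->1,2->1] -> levels [4 5 4]
  -> period-2 cycle (repeats step 5); tank 1 never drops to <=2
Tank 1 never reaches <=2 within 15 steps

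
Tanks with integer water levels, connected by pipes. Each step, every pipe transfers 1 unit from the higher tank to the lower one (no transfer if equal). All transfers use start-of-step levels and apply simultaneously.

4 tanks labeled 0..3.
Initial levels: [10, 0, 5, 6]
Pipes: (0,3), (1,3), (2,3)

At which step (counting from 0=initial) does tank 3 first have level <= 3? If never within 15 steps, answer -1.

Step 1: flows [0->3,3->1,3->2] -> levels [9 1 6 5]
Step 2: flows [0->3,3->1,2->3] -> levels [8 2 5 6]
Step 3: flows [0->3,3->1,3->2] -> levels [7 3 6 5]
Step 4: flows [0->3,3->1,2->3] -> levels [6 4 5 6]
Step 5: flows [0=3,3->1,3->2] -> levels [6 5 6 4]
Step 6: flows [0->3,1->3,2->3] -> levels [5 4 5 7]
Step 7: flows [3->0,3->1,3->2] -> levels [6 5 6 4]
  -> period-2 cycle (repeats step 5); tank 3 never drops to <=3
Tank 3 never reaches <=3 within 15 steps

Answer: -1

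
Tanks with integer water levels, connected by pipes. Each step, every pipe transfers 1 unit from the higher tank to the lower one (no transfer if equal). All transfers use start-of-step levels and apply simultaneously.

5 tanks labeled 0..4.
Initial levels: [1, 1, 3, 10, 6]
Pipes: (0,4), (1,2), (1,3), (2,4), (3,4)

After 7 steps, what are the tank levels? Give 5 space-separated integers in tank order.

Answer: 4 5 3 3 6

Derivation:
Step 1: flows [4->0,2->1,3->1,4->2,3->4] -> levels [2 3 3 8 5]
Step 2: flows [4->0,1=2,3->1,4->2,3->4] -> levels [3 4 4 6 4]
Step 3: flows [4->0,1=2,3->1,2=4,3->4] -> levels [4 5 4 4 4]
Step 4: flows [0=4,1->2,1->3,2=4,3=4] -> levels [4 3 5 5 4]
Step 5: flows [0=4,2->1,3->1,2->4,3->4] -> levels [4 5 3 3 6]
Step 6: flows [4->0,1->2,1->3,4->2,4->3] -> levels [5 3 5 5 3]
Step 7: flows [0->4,2->1,3->1,2->4,3->4] -> levels [4 5 3 3 6]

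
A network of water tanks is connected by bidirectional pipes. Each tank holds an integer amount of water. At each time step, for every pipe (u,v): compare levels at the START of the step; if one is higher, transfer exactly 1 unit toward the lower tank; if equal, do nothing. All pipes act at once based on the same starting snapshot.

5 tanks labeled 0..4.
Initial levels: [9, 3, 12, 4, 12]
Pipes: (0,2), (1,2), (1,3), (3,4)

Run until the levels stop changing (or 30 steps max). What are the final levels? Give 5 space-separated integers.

Step 1: flows [2->0,2->1,3->1,4->3] -> levels [10 5 10 4 11]
Step 2: flows [0=2,2->1,1->3,4->3] -> levels [10 5 9 6 10]
Step 3: flows [0->2,2->1,3->1,4->3] -> levels [9 7 9 6 9]
Step 4: flows [0=2,2->1,1->3,4->3] -> levels [9 7 8 8 8]
Step 5: flows [0->2,2->1,3->1,3=4] -> levels [8 9 8 7 8]
Step 6: flows [0=2,1->2,1->3,4->3] -> levels [8 7 9 9 7]
Step 7: flows [2->0,2->1,3->1,3->4] -> levels [9 9 7 7 8]
Step 8: flows [0->2,1->2,1->3,4->3] -> levels [8 7 9 9 7]
  -> period-2 cycle: step 8 state = step 6 state; never stabilizes
  -> state at step 30: (30-6) mod 2 = 0, same as step 6 -> [8 7 9 9 7]

Answer: 8 7 9 9 7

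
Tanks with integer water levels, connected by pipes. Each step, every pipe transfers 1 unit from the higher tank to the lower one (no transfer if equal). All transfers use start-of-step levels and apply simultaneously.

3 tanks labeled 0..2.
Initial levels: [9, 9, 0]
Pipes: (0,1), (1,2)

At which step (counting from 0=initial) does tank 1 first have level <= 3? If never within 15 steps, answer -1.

Answer: -1

Derivation:
Step 1: flows [0=1,1->2] -> levels [9 8 1]
Step 2: flows [0->1,1->2] -> levels [8 8 2]
Step 3: flows [0=1,1->2] -> levels [8 7 3]
Step 4: flows [0->1,1->2] -> levels [7 7 4]
Step 5: flows [0=1,1->2] -> levels [7 6 5]
Step 6: flows [0->1,1->2] -> levels [6 6 6]
Step 7: flows [0=1,1=2] -> levels [6 6 6]
  -> stable; tank 1 stays at 6 > 3
Tank 1 never reaches <=3 within 15 steps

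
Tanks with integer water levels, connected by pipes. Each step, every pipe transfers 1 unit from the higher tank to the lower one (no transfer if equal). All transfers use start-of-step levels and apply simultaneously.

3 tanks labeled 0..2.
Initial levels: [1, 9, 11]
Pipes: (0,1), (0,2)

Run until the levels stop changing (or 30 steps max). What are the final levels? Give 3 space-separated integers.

Answer: 7 7 7

Derivation:
Step 1: flows [1->0,2->0] -> levels [3 8 10]
Step 2: flows [1->0,2->0] -> levels [5 7 9]
Step 3: flows [1->0,2->0] -> levels [7 6 8]
Step 4: flows [0->1,2->0] -> levels [7 7 7]
Step 5: flows [0=1,0=2] -> levels [7 7 7]
  -> stable (no change)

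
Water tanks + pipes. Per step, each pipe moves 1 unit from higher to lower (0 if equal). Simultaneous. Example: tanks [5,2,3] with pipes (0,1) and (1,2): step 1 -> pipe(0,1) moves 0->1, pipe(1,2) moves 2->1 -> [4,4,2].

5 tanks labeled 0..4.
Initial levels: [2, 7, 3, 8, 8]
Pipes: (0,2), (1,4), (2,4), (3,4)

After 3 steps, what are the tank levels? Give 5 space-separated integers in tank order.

Step 1: flows [2->0,4->1,4->2,3=4] -> levels [3 8 3 8 6]
Step 2: flows [0=2,1->4,4->2,3->4] -> levels [3 7 4 7 7]
Step 3: flows [2->0,1=4,4->2,3=4] -> levels [4 7 4 7 6]

Answer: 4 7 4 7 6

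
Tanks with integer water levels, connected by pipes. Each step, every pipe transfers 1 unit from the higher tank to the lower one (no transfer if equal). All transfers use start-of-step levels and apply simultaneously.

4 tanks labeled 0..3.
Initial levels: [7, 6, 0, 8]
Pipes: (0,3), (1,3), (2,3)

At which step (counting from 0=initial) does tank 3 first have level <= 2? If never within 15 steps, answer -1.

Step 1: flows [3->0,3->1,3->2] -> levels [8 7 1 5]
Step 2: flows [0->3,1->3,3->2] -> levels [7 6 2 6]
Step 3: flows [0->3,1=3,3->2] -> levels [6 6 3 6]
Step 4: flows [0=3,1=3,3->2] -> levels [6 6 4 5]
Step 5: flows [0->3,1->3,3->2] -> levels [5 5 5 6]
Step 6: flows [3->0,3->1,3->2] -> levels [6 6 6 3]
Step 7: flows [0->3,1->3,2->3] -> levels [5 5 5 6]
  -> period-2 cycle (repeats step 5); tank 3 never drops to <=2
Tank 3 never reaches <=2 within 15 steps

Answer: -1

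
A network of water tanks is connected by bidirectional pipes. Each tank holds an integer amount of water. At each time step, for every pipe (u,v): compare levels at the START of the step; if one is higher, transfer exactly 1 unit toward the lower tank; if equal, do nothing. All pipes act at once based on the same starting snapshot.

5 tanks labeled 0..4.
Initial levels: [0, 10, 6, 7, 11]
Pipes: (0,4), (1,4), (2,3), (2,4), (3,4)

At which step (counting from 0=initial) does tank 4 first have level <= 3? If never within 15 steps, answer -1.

Answer: -1

Derivation:
Step 1: flows [4->0,4->1,3->2,4->2,4->3] -> levels [1 11 8 7 7]
Step 2: flows [4->0,1->4,2->3,2->4,3=4] -> levels [2 10 6 8 8]
Step 3: flows [4->0,1->4,3->2,4->2,3=4] -> levels [3 9 8 7 7]
Step 4: flows [4->0,1->4,2->3,2->4,3=4] -> levels [4 8 6 8 8]
Step 5: flows [4->0,1=4,3->2,4->2,3=4] -> levels [5 8 8 7 6]
Step 6: flows [4->0,1->4,2->3,2->4,3->4] -> levels [6 7 6 7 8]
Step 7: flows [4->0,4->1,3->2,4->2,4->3] -> levels [7 8 8 7 4]
Step 8: flows [0->4,1->4,2->3,2->4,3->4] -> levels [6 7 6 7 8]
  -> period-2 cycle (repeats step 6); tank 4 never drops to <=3
Tank 4 never reaches <=3 within 15 steps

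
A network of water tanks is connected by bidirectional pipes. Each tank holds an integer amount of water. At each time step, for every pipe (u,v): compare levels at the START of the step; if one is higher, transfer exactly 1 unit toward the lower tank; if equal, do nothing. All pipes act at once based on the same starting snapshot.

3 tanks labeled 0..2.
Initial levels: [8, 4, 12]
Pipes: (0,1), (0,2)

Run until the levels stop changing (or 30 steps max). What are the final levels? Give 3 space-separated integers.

Answer: 8 8 8

Derivation:
Step 1: flows [0->1,2->0] -> levels [8 5 11]
Step 2: flows [0->1,2->0] -> levels [8 6 10]
Step 3: flows [0->1,2->0] -> levels [8 7 9]
Step 4: flows [0->1,2->0] -> levels [8 8 8]
Step 5: flows [0=1,0=2] -> levels [8 8 8]
  -> stable (no change)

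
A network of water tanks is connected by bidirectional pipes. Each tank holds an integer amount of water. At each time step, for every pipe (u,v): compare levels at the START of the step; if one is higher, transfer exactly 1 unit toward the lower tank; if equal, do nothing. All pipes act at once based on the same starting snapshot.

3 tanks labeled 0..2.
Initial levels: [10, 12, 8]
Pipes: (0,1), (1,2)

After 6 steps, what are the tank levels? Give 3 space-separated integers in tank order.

Step 1: flows [1->0,1->2] -> levels [11 10 9]
Step 2: flows [0->1,1->2] -> levels [10 10 10]
Step 3: flows [0=1,1=2] -> levels [10 10 10]
  -> stable; steps 4..6 unchanged -> [10 10 10]

Answer: 10 10 10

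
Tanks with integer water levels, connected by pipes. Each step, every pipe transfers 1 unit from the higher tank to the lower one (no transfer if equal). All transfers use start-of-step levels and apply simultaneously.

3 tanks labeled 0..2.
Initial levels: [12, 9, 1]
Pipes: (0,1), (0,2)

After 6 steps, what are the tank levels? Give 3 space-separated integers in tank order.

Answer: 7 8 7

Derivation:
Step 1: flows [0->1,0->2] -> levels [10 10 2]
Step 2: flows [0=1,0->2] -> levels [9 10 3]
Step 3: flows [1->0,0->2] -> levels [9 9 4]
Step 4: flows [0=1,0->2] -> levels [8 9 5]
Step 5: flows [1->0,0->2] -> levels [8 8 6]
Step 6: flows [0=1,0->2] -> levels [7 8 7]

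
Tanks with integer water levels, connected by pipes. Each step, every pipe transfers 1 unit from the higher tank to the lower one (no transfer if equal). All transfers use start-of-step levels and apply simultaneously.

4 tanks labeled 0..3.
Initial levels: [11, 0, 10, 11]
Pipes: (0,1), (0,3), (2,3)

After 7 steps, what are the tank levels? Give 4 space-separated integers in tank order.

Step 1: flows [0->1,0=3,3->2] -> levels [10 1 11 10]
Step 2: flows [0->1,0=3,2->3] -> levels [9 2 10 11]
Step 3: flows [0->1,3->0,3->2] -> levels [9 3 11 9]
Step 4: flows [0->1,0=3,2->3] -> levels [8 4 10 10]
Step 5: flows [0->1,3->0,2=3] -> levels [8 5 10 9]
Step 6: flows [0->1,3->0,2->3] -> levels [8 6 9 9]
Step 7: flows [0->1,3->0,2=3] -> levels [8 7 9 8]

Answer: 8 7 9 8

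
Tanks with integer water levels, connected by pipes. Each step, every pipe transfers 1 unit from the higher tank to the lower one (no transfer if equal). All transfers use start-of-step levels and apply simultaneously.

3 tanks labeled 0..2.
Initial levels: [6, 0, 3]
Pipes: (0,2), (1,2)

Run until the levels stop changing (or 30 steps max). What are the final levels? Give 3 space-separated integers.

Answer: 3 3 3

Derivation:
Step 1: flows [0->2,2->1] -> levels [5 1 3]
Step 2: flows [0->2,2->1] -> levels [4 2 3]
Step 3: flows [0->2,2->1] -> levels [3 3 3]
Step 4: flows [0=2,1=2] -> levels [3 3 3]
  -> stable (no change)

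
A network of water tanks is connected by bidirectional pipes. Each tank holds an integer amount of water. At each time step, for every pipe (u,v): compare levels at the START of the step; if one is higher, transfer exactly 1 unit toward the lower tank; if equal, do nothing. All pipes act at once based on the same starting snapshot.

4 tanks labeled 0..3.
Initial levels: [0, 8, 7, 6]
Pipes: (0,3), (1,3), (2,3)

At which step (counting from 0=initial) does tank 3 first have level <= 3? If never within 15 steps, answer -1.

Answer: 6

Derivation:
Step 1: flows [3->0,1->3,2->3] -> levels [1 7 6 7]
Step 2: flows [3->0,1=3,3->2] -> levels [2 7 7 5]
Step 3: flows [3->0,1->3,2->3] -> levels [3 6 6 6]
Step 4: flows [3->0,1=3,2=3] -> levels [4 6 6 5]
Step 5: flows [3->0,1->3,2->3] -> levels [5 5 5 6]
Step 6: flows [3->0,3->1,3->2] -> levels [6 6 6 3]
Tank 3 first reaches <=3 at step 6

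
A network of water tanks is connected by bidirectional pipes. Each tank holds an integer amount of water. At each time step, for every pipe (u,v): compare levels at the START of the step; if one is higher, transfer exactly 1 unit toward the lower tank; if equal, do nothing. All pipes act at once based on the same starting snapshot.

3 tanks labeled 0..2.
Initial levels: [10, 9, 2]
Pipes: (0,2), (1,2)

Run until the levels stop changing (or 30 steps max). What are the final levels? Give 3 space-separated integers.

Answer: 8 7 6

Derivation:
Step 1: flows [0->2,1->2] -> levels [9 8 4]
Step 2: flows [0->2,1->2] -> levels [8 7 6]
Step 3: flows [0->2,1->2] -> levels [7 6 8]
Step 4: flows [2->0,2->1] -> levels [8 7 6]
  -> period-2 cycle: step 4 state = step 2 state; never stabilizes
  -> state at step 30: (30-2) mod 2 = 0, same as step 2 -> [8 7 6]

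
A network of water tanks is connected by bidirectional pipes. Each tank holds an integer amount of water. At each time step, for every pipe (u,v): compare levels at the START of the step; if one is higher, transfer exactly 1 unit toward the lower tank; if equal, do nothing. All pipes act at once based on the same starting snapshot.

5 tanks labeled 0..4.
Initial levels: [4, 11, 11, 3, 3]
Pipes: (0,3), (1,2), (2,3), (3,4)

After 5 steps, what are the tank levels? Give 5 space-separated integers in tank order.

Step 1: flows [0->3,1=2,2->3,3=4] -> levels [3 11 10 5 3]
Step 2: flows [3->0,1->2,2->3,3->4] -> levels [4 10 10 4 4]
Step 3: flows [0=3,1=2,2->3,3=4] -> levels [4 10 9 5 4]
Step 4: flows [3->0,1->2,2->3,3->4] -> levels [5 9 9 4 5]
Step 5: flows [0->3,1=2,2->3,4->3] -> levels [4 9 8 7 4]

Answer: 4 9 8 7 4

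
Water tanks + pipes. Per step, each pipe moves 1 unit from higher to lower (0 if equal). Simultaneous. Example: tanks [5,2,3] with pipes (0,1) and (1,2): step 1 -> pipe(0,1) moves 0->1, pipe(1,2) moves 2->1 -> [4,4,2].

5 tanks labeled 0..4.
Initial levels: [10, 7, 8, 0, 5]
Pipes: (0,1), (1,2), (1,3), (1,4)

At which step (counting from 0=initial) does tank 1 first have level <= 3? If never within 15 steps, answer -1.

Step 1: flows [0->1,2->1,1->3,1->4] -> levels [9 7 7 1 6]
Step 2: flows [0->1,1=2,1->3,1->4] -> levels [8 6 7 2 7]
Step 3: flows [0->1,2->1,1->3,4->1] -> levels [7 8 6 3 6]
Step 4: flows [1->0,1->2,1->3,1->4] -> levels [8 4 7 4 7]
Step 5: flows [0->1,2->1,1=3,4->1] -> levels [7 7 6 4 6]
Step 6: flows [0=1,1->2,1->3,1->4] -> levels [7 4 7 5 7]
Step 7: flows [0->1,2->1,3->1,4->1] -> levels [6 8 6 4 6]
Step 8: flows [1->0,1->2,1->3,1->4] -> levels [7 4 7 5 7]
  -> period-2 cycle (repeats step 6); tank 1 never drops to <=3
Tank 1 never reaches <=3 within 15 steps

Answer: -1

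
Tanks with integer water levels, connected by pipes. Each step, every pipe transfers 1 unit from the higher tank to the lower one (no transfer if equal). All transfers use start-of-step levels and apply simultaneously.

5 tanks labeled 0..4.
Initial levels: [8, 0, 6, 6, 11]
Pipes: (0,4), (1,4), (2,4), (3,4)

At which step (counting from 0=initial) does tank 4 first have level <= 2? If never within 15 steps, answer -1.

Step 1: flows [4->0,4->1,4->2,4->3] -> levels [9 1 7 7 7]
Step 2: flows [0->4,4->1,2=4,3=4] -> levels [8 2 7 7 7]
Step 3: flows [0->4,4->1,2=4,3=4] -> levels [7 3 7 7 7]
Step 4: flows [0=4,4->1,2=4,3=4] -> levels [7 4 7 7 6]
Step 5: flows [0->4,4->1,2->4,3->4] -> levels [6 5 6 6 8]
Step 6: flows [4->0,4->1,4->2,4->3] -> levels [7 6 7 7 4]
Step 7: flows [0->4,1->4,2->4,3->4] -> levels [6 5 6 6 8]
  -> period-2 cycle (repeats step 5); tank 4 never drops to <=2
Tank 4 never reaches <=2 within 15 steps

Answer: -1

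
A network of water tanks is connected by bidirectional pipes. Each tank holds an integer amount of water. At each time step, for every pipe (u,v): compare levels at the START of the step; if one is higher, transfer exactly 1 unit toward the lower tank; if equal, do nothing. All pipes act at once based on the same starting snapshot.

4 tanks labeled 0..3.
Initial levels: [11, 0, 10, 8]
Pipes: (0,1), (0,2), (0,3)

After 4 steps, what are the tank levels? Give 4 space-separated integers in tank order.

Answer: 9 4 8 8

Derivation:
Step 1: flows [0->1,0->2,0->3] -> levels [8 1 11 9]
Step 2: flows [0->1,2->0,3->0] -> levels [9 2 10 8]
Step 3: flows [0->1,2->0,0->3] -> levels [8 3 9 9]
Step 4: flows [0->1,2->0,3->0] -> levels [9 4 8 8]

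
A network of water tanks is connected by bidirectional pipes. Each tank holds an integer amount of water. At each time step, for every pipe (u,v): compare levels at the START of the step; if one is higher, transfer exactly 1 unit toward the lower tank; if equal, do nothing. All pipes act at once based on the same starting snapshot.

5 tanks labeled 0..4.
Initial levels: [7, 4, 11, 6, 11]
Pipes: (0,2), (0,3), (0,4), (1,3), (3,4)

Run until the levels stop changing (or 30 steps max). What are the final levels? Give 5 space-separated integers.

Step 1: flows [2->0,0->3,4->0,3->1,4->3] -> levels [8 5 10 7 9]
Step 2: flows [2->0,0->3,4->0,3->1,4->3] -> levels [9 6 9 8 7]
Step 3: flows [0=2,0->3,0->4,3->1,3->4] -> levels [7 7 9 7 9]
Step 4: flows [2->0,0=3,4->0,1=3,4->3] -> levels [9 7 8 8 7]
Step 5: flows [0->2,0->3,0->4,3->1,3->4] -> levels [6 8 9 7 9]
Step 6: flows [2->0,3->0,4->0,1->3,4->3] -> levels [9 7 8 8 7]
  -> period-2 cycle: step 6 state = step 4 state; never stabilizes
  -> state at step 30: (30-4) mod 2 = 0, same as step 4 -> [9 7 8 8 7]

Answer: 9 7 8 8 7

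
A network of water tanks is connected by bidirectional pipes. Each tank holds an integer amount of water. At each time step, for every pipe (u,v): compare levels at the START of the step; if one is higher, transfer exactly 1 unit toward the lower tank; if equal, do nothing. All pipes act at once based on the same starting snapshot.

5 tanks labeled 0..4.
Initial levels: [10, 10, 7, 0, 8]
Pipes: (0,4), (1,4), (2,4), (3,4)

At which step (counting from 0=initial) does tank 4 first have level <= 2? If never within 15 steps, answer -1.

Answer: -1

Derivation:
Step 1: flows [0->4,1->4,4->2,4->3] -> levels [9 9 8 1 8]
Step 2: flows [0->4,1->4,2=4,4->3] -> levels [8 8 8 2 9]
Step 3: flows [4->0,4->1,4->2,4->3] -> levels [9 9 9 3 5]
Step 4: flows [0->4,1->4,2->4,4->3] -> levels [8 8 8 4 7]
Step 5: flows [0->4,1->4,2->4,4->3] -> levels [7 7 7 5 9]
Step 6: flows [4->0,4->1,4->2,4->3] -> levels [8 8 8 6 5]
Step 7: flows [0->4,1->4,2->4,3->4] -> levels [7 7 7 5 9]
  -> period-2 cycle (repeats step 5); tank 4 never drops to <=2
Tank 4 never reaches <=2 within 15 steps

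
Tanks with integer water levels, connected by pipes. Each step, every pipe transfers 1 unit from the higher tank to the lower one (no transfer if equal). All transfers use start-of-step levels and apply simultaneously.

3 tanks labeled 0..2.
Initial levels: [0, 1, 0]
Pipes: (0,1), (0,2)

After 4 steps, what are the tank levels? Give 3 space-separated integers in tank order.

Answer: -1 1 1

Derivation:
Step 1: flows [1->0,0=2] -> levels [1 0 0]
Step 2: flows [0->1,0->2] -> levels [-1 1 1]
Step 3: flows [1->0,2->0] -> levels [1 0 0]
  -> period-2 cycle: step 3 state = step 1 state
  -> state at step 4: (4-1) mod 2 = 1, same as step 2 -> [-1 1 1]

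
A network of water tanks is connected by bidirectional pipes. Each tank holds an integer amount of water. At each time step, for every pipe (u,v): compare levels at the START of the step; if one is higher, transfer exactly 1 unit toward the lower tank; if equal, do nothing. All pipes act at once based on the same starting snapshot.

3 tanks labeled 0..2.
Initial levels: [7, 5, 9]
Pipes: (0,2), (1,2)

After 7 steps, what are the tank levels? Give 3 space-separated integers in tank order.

Step 1: flows [2->0,2->1] -> levels [8 6 7]
Step 2: flows [0->2,2->1] -> levels [7 7 7]
Step 3: flows [0=2,1=2] -> levels [7 7 7]
  -> stable; steps 4..7 unchanged -> [7 7 7]

Answer: 7 7 7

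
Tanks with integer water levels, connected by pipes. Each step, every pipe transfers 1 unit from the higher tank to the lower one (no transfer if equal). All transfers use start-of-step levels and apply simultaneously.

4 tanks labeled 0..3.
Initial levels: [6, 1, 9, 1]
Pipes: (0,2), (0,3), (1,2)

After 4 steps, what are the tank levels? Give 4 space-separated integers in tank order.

Answer: 5 5 3 4

Derivation:
Step 1: flows [2->0,0->3,2->1] -> levels [6 2 7 2]
Step 2: flows [2->0,0->3,2->1] -> levels [6 3 5 3]
Step 3: flows [0->2,0->3,2->1] -> levels [4 4 5 4]
Step 4: flows [2->0,0=3,2->1] -> levels [5 5 3 4]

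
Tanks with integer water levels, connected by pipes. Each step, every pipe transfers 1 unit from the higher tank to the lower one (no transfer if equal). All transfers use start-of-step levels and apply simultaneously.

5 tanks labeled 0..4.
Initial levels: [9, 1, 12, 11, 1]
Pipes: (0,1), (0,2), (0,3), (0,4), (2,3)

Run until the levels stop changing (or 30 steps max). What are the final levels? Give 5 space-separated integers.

Answer: 5 7 8 7 7

Derivation:
Step 1: flows [0->1,2->0,3->0,0->4,2->3] -> levels [9 2 10 11 2]
Step 2: flows [0->1,2->0,3->0,0->4,3->2] -> levels [9 3 10 9 3]
Step 3: flows [0->1,2->0,0=3,0->4,2->3] -> levels [8 4 8 10 4]
Step 4: flows [0->1,0=2,3->0,0->4,3->2] -> levels [7 5 9 8 5]
Step 5: flows [0->1,2->0,3->0,0->4,2->3] -> levels [7 6 7 8 6]
Step 6: flows [0->1,0=2,3->0,0->4,3->2] -> levels [6 7 8 6 7]
Step 7: flows [1->0,2->0,0=3,4->0,2->3] -> levels [9 6 6 7 6]
Step 8: flows [0->1,0->2,0->3,0->4,3->2] -> levels [5 7 8 7 7]
Step 9: flows [1->0,2->0,3->0,4->0,2->3] -> levels [9 6 6 7 6]
  -> period-2 cycle: step 9 state = step 7 state; never stabilizes
  -> state at step 30: (30-7) mod 2 = 1, same as step 8 -> [5 7 8 7 7]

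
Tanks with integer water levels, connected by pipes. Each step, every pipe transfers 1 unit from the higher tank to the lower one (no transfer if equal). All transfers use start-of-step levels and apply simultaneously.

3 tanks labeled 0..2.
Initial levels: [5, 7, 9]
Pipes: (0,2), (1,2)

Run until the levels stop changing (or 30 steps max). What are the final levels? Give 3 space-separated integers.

Answer: 7 7 7

Derivation:
Step 1: flows [2->0,2->1] -> levels [6 8 7]
Step 2: flows [2->0,1->2] -> levels [7 7 7]
Step 3: flows [0=2,1=2] -> levels [7 7 7]
  -> stable (no change)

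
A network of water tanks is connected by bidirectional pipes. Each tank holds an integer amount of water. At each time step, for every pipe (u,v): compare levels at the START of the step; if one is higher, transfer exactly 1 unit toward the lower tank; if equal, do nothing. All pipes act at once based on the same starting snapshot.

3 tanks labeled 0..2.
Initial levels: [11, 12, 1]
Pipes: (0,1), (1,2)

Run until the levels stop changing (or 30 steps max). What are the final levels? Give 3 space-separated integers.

Step 1: flows [1->0,1->2] -> levels [12 10 2]
Step 2: flows [0->1,1->2] -> levels [11 10 3]
Step 3: flows [0->1,1->2] -> levels [10 10 4]
Step 4: flows [0=1,1->2] -> levels [10 9 5]
Step 5: flows [0->1,1->2] -> levels [9 9 6]
Step 6: flows [0=1,1->2] -> levels [9 8 7]
Step 7: flows [0->1,1->2] -> levels [8 8 8]
Step 8: flows [0=1,1=2] -> levels [8 8 8]
  -> stable (no change)

Answer: 8 8 8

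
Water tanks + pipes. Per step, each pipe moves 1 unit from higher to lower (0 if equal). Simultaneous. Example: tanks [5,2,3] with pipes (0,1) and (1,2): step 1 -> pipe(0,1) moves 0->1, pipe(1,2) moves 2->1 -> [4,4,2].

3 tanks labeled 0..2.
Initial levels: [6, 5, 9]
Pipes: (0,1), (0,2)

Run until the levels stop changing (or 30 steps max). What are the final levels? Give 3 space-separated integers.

Step 1: flows [0->1,2->0] -> levels [6 6 8]
Step 2: flows [0=1,2->0] -> levels [7 6 7]
Step 3: flows [0->1,0=2] -> levels [6 7 7]
Step 4: flows [1->0,2->0] -> levels [8 6 6]
Step 5: flows [0->1,0->2] -> levels [6 7 7]
  -> period-2 cycle: step 5 state = step 3 state; never stabilizes
  -> state at step 30: (30-3) mod 2 = 1, same as step 4 -> [8 6 6]

Answer: 8 6 6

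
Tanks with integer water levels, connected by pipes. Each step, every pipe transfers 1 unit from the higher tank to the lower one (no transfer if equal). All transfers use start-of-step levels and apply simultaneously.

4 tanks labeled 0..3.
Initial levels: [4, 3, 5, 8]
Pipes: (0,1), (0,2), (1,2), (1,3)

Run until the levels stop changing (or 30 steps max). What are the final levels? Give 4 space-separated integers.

Answer: 4 5 6 5

Derivation:
Step 1: flows [0->1,2->0,2->1,3->1] -> levels [4 6 3 7]
Step 2: flows [1->0,0->2,1->2,3->1] -> levels [4 5 5 6]
Step 3: flows [1->0,2->0,1=2,3->1] -> levels [6 5 4 5]
Step 4: flows [0->1,0->2,1->2,1=3] -> levels [4 5 6 5]
Step 5: flows [1->0,2->0,2->1,1=3] -> levels [6 5 4 5]
  -> period-2 cycle: step 5 state = step 3 state; never stabilizes
  -> state at step 30: (30-3) mod 2 = 1, same as step 4 -> [4 5 6 5]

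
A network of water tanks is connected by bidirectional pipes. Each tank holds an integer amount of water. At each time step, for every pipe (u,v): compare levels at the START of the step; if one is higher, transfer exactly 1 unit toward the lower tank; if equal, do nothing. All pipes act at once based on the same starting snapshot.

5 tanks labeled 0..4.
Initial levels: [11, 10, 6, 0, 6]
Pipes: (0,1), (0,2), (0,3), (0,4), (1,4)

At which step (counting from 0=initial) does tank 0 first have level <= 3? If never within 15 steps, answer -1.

Answer: -1

Derivation:
Step 1: flows [0->1,0->2,0->3,0->4,1->4] -> levels [7 10 7 1 8]
Step 2: flows [1->0,0=2,0->3,4->0,1->4] -> levels [8 8 7 2 8]
Step 3: flows [0=1,0->2,0->3,0=4,1=4] -> levels [6 8 8 3 8]
Step 4: flows [1->0,2->0,0->3,4->0,1=4] -> levels [8 7 7 4 7]
Step 5: flows [0->1,0->2,0->3,0->4,1=4] -> levels [4 8 8 5 8]
Step 6: flows [1->0,2->0,3->0,4->0,1=4] -> levels [8 7 7 4 7]
  -> period-2 cycle (repeats step 4); tank 0 never drops to <=3
Tank 0 never reaches <=3 within 15 steps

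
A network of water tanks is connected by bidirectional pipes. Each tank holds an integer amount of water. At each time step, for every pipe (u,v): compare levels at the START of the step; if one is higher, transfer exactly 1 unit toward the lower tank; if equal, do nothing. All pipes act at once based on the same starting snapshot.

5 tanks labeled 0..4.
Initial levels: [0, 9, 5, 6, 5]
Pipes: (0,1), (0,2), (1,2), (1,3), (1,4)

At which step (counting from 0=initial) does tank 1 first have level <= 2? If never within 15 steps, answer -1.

Step 1: flows [1->0,2->0,1->2,1->3,1->4] -> levels [2 5 5 7 6]
Step 2: flows [1->0,2->0,1=2,3->1,4->1] -> levels [4 6 4 6 5]
Step 3: flows [1->0,0=2,1->2,1=3,1->4] -> levels [5 3 5 6 6]
Step 4: flows [0->1,0=2,2->1,3->1,4->1] -> levels [4 7 4 5 5]
Step 5: flows [1->0,0=2,1->2,1->3,1->4] -> levels [5 3 5 6 6]
  -> period-2 cycle (repeats step 3); tank 1 never drops to <=2
Tank 1 never reaches <=2 within 15 steps

Answer: -1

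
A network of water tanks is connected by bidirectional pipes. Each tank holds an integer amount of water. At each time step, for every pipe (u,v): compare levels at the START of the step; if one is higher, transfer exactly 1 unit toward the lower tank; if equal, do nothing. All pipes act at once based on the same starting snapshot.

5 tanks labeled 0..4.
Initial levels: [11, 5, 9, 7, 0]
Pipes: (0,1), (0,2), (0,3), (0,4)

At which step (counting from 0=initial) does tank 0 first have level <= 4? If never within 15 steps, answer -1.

Answer: 7

Derivation:
Step 1: flows [0->1,0->2,0->3,0->4] -> levels [7 6 10 8 1]
Step 2: flows [0->1,2->0,3->0,0->4] -> levels [7 7 9 7 2]
Step 3: flows [0=1,2->0,0=3,0->4] -> levels [7 7 8 7 3]
Step 4: flows [0=1,2->0,0=3,0->4] -> levels [7 7 7 7 4]
Step 5: flows [0=1,0=2,0=3,0->4] -> levels [6 7 7 7 5]
Step 6: flows [1->0,2->0,3->0,0->4] -> levels [8 6 6 6 6]
Step 7: flows [0->1,0->2,0->3,0->4] -> levels [4 7 7 7 7]
Tank 0 first reaches <=4 at step 7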